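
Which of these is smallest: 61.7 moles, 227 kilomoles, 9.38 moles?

61.7 moles = 61.7 moles
227 kilomoles = 227000 moles
9.38 moles = 9.38 moles

9.38 moles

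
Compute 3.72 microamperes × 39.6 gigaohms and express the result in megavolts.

0.147312 megavolts

3.72e-6 × 39.6e9 = 147.312e3 V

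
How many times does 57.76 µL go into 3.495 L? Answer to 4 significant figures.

(3.495) / (57.76 × 10⁻⁶) = 0.060509 × 10⁶

60510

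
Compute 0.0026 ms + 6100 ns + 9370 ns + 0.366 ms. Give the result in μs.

384.07 μs

In μs:
  0.0026 ms = 0.0026 × 10³ μs = 2.6
  6100 ns = 6100 × 10⁻³ μs = 6.1
  9370 ns = 9370 × 10⁻³ μs = 9.37
  0.366 ms = 0.366 × 10³ μs = 366
Sum: 2.6 + 6.1 + 9.37 + 366 = 384.07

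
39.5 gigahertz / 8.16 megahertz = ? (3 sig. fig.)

4840

(39.5 × 10⁹) / (8.16 × 10⁶) = 4.841 × 10³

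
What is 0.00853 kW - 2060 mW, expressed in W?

In W:
  0.00853 kW = 0.00853 × 10³ W = 8.53
  2060 mW = 2060 × 10⁻³ W = 2.06
Difference: 8.53 - 2.06 = 6.47

6.47 W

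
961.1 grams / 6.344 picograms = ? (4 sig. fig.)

151500000000000

(961.1) / (6.344 × 10^-12) = 151.5 × 10^12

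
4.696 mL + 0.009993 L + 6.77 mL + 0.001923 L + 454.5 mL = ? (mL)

477.882 mL

In mL:
  4.696 mL → 4.696
  0.009993 L = 0.009993e3 mL = 9.993
  6.77 mL → 6.77
  0.001923 L = 0.001923e3 mL = 1.923
  454.5 mL → 454.5
Sum: 4.696 + 9.993 + 6.77 + 1.923 + 454.5 = 477.882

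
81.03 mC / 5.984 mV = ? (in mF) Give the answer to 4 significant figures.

(81.03 × 10⁻³) / (5.984 × 10⁻³) = 13.5411 F

13540 mF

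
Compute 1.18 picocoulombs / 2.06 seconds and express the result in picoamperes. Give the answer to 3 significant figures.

0.573 picoamperes

(1.18 × 10^-12) / (2.06) = 0.57282 × 10^-12 A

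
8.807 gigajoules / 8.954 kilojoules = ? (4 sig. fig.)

983600

(8.807 × 10⁹) / (8.954 × 10³) = 0.98358 × 10⁶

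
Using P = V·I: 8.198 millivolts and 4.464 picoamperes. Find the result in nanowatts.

0.000036595872 nanowatts

8.198 × 10⁻³ × 4.464 × 10⁻¹² = 36.595872 × 10⁻¹⁵ W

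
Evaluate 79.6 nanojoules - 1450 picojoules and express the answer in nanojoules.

In nanojoules:
  79.6 nanojoules → 79.6
  1450 picojoules = 1450 × 10^-3 nanojoules = 1.45
Difference: 79.6 - 1.45 = 78.15

78.15 nanojoules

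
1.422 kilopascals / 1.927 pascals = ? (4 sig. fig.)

(1.422 × 10³) / (1.927) = 0.73793 × 10³

737.9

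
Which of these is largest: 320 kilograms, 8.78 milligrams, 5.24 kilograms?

320 kilograms = 320000 grams
8.78 milligrams = 0.00878 grams
5.24 kilograms = 5240 grams

320 kilograms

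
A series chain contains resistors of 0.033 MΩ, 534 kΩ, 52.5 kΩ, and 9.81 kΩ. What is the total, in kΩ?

In kΩ:
  0.033 MΩ = 0.033e3 kΩ = 33
  534 kΩ → 534
  52.5 kΩ → 52.5
  9.81 kΩ → 9.81
Sum: 33 + 534 + 52.5 + 9.81 = 629.31

629.31 kΩ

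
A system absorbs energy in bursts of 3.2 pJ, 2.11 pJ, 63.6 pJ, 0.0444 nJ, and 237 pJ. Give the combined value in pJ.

350.31 pJ

In pJ:
  3.2 pJ → 3.2
  2.11 pJ → 2.11
  63.6 pJ → 63.6
  0.0444 nJ = 0.0444 × 10³ pJ = 44.4
  237 pJ → 237
Sum: 3.2 + 2.11 + 63.6 + 44.4 + 237 = 350.31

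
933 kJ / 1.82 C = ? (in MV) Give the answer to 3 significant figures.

(933 × 10³) / (1.82) = 512.64 × 10³ V

0.513 MV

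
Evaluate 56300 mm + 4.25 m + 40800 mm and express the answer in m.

In m:
  56300 mm = 56300 × 10^-3 m = 56.3
  4.25 m → 4.25
  40800 mm = 40800 × 10^-3 m = 40.8
Sum: 56.3 + 4.25 + 40.8 = 101.35

101.35 m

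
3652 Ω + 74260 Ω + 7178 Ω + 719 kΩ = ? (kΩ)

In kΩ:
  3652 Ω = 3652 × 10⁻³ kΩ = 3.652
  74260 Ω = 74260 × 10⁻³ kΩ = 74.26
  7178 Ω = 7178 × 10⁻³ kΩ = 7.178
  719 kΩ → 719
Sum: 3.652 + 74.26 + 7.178 + 719 = 804.09

804.09 kΩ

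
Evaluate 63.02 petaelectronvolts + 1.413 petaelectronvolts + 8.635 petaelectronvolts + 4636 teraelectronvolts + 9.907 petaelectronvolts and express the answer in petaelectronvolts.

In petaelectronvolts:
  63.02 petaelectronvolts → 63.02
  1.413 petaelectronvolts → 1.413
  8.635 petaelectronvolts → 8.635
  4636 teraelectronvolts = 4636 × 10^-3 petaelectronvolts = 4.636
  9.907 petaelectronvolts → 9.907
Sum: 63.02 + 1.413 + 8.635 + 4.636 + 9.907 = 87.611

87.611 petaelectronvolts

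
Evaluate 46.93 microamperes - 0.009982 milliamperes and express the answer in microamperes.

36.948 microamperes

In microamperes:
  46.93 microamperes → 46.93
  0.009982 milliamperes = 0.009982 × 10^3 microamperes = 9.982
Difference: 46.93 - 9.982 = 36.948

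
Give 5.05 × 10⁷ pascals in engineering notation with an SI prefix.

50.5 megapascals

= 50.5 × 10⁶ pascals; 10⁶ is mega.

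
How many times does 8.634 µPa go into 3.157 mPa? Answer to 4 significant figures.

365.6

(3.157 × 10⁻³) / (8.634 × 10⁻⁶) = 0.36565 × 10³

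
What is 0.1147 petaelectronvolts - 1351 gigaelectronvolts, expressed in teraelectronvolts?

In teraelectronvolts:
  0.1147 petaelectronvolts = 0.1147e3 teraelectronvolts = 114.7
  1351 gigaelectronvolts = 1351e-3 teraelectronvolts = 1.351
Difference: 114.7 - 1.351 = 113.349

113.349 teraelectronvolts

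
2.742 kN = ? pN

2742000000000000 pN

kilo = 10^3, pico = 10^-12; factor is 10^15.
2.742 × 10^15 = 2742000000000000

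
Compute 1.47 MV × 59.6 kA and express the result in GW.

87.612 GW

1.47 × 10⁶ × 59.6 × 10³ = 87.612 × 10⁹ W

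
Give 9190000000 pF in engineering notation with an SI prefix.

= 9.19 × 10^-3 F; 10^-3 is milli.

9.19 mF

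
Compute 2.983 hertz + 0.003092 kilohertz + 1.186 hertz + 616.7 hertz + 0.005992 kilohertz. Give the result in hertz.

629.953 hertz

In hertz:
  2.983 hertz → 2.983
  0.003092 kilohertz = 0.003092 × 10^3 hertz = 3.092
  1.186 hertz → 1.186
  616.7 hertz → 616.7
  0.005992 kilohertz = 0.005992 × 10^3 hertz = 5.992
Sum: 2.983 + 3.092 + 1.186 + 616.7 + 5.992 = 629.953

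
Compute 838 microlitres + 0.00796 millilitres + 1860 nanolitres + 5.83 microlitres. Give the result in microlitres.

853.65 microlitres

In microlitres:
  838 microlitres → 838
  0.00796 millilitres = 0.00796 × 10^3 microlitres = 7.96
  1860 nanolitres = 1860 × 10^-3 microlitres = 1.86
  5.83 microlitres → 5.83
Sum: 838 + 7.96 + 1.86 + 5.83 = 853.65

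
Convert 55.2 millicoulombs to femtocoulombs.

milli = 10⁻³, femto = 10⁻¹⁵; factor is 10¹².
55.2 × 10¹² = 55200000000000

55200000000000 femtocoulombs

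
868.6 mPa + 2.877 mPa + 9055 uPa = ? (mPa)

880.532 mPa

In mPa:
  868.6 mPa → 868.6
  2.877 mPa → 2.877
  9055 uPa = 9055e-3 mPa = 9.055
Sum: 868.6 + 2.877 + 9.055 = 880.532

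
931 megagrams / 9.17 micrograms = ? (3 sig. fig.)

(931 × 10⁶) / (9.17 × 10⁻⁶) = 101.5 × 10¹²

102000000000000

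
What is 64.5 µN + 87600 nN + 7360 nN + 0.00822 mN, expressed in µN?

In µN:
  64.5 µN → 64.5
  87600 nN = 87600 × 10^-3 µN = 87.6
  7360 nN = 7360 × 10^-3 µN = 7.36
  0.00822 mN = 0.00822 × 10^3 µN = 8.22
Sum: 64.5 + 87.6 + 7.36 + 8.22 = 167.68

167.68 µN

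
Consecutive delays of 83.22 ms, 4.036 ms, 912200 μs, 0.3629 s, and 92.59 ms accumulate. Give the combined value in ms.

1454.946 ms

In ms:
  83.22 ms → 83.22
  4.036 ms → 4.036
  912200 μs = 912200e-3 ms = 912.2
  0.3629 s = 0.3629e3 ms = 362.9
  92.59 ms → 92.59
Sum: 83.22 + 4.036 + 912.2 + 362.9 + 92.59 = 1454.946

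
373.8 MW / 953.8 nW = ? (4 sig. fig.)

(373.8 × 10⁶) / (953.8 × 10⁻⁹) = 0.39191 × 10¹⁵

391900000000000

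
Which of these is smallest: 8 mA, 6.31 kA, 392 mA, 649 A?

8 mA = 0.008 A
6.31 kA = 6310 A
392 mA = 0.392 A
649 A = 649 A

8 mA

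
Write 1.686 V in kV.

(no prefix) = 10^0, kilo = 10^3; factor is 10^-3.
1.686 × 10^-3 = 0.001686

0.001686 kV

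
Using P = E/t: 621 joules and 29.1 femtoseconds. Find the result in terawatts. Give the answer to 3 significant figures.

(621) / (29.1 × 10⁻¹⁵) = 21.34 × 10¹⁵ W

21300 terawatts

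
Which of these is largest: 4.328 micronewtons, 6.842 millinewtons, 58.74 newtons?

58.74 newtons

4.328 micronewtons = 0.000004328 newtons
6.842 millinewtons = 0.006842 newtons
58.74 newtons = 58.74 newtons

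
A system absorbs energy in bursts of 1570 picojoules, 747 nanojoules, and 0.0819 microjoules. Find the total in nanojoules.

In nanojoules:
  1570 picojoules = 1570e-3 nanojoules = 1.57
  747 nanojoules → 747
  0.0819 microjoules = 0.0819e3 nanojoules = 81.9
Sum: 1.57 + 747 + 81.9 = 830.47

830.47 nanojoules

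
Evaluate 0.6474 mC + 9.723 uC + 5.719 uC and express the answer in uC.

In uC:
  0.6474 mC = 0.6474 × 10³ uC = 647.4
  9.723 uC → 9.723
  5.719 uC → 5.719
Sum: 647.4 + 9.723 + 5.719 = 662.842

662.842 uC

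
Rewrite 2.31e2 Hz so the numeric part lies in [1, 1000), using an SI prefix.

231 Hz

= 231 Hz; mantissa already in [1, 1000).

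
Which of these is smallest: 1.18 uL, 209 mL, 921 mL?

1.18 uL = 0.00000118 L
209 mL = 0.209 L
921 mL = 0.921 L

1.18 uL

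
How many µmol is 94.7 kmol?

94700000000 µmol

kilo = 10^3, micro = 10^-6; factor is 10^9.
94.7 × 10^9 = 94700000000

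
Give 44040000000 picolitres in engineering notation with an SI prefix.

= 44.04 × 10⁻³ litres; 10⁻³ is milli.

44.04 millilitres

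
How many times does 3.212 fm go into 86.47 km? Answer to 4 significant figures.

26920000000000000000

(86.47 × 10^3) / (3.212 × 10^-15) = 26.921 × 10^18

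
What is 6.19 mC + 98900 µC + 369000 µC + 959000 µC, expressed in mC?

In mC:
  6.19 mC → 6.19
  98900 µC = 98900 × 10⁻³ mC = 98.9
  369000 µC = 369000 × 10⁻³ mC = 369
  959000 µC = 959000 × 10⁻³ mC = 959
Sum: 6.19 + 98.9 + 369 + 959 = 1433.09

1433.09 mC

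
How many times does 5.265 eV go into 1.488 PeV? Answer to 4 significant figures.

282600000000000

(1.488 × 10^15) / (5.265) = 0.28262 × 10^15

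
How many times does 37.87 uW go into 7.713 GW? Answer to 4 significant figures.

(7.713e9) / (37.87e-6) = 0.20367e15

203700000000000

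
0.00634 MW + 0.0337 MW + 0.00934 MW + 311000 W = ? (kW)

In kW:
  0.00634 MW = 0.00634 × 10³ kW = 6.34
  0.0337 MW = 0.0337 × 10³ kW = 33.7
  0.00934 MW = 0.00934 × 10³ kW = 9.34
  311000 W = 311000 × 10⁻³ kW = 311
Sum: 6.34 + 33.7 + 9.34 + 311 = 360.38

360.38 kW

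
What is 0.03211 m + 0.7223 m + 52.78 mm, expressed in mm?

In mm:
  0.03211 m = 0.03211 × 10^3 mm = 32.11
  0.7223 m = 0.7223 × 10^3 mm = 722.3
  52.78 mm → 52.78
Sum: 32.11 + 722.3 + 52.78 = 807.19

807.19 mm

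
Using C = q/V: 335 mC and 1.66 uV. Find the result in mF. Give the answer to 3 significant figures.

202000000 mF

(335 × 10⁻³) / (1.66 × 10⁻⁶) = 201.81 × 10³ F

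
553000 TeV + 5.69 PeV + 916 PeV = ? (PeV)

In PeV:
  553000 TeV = 553000e-3 PeV = 553
  5.69 PeV → 5.69
  916 PeV → 916
Sum: 553 + 5.69 + 916 = 1474.69

1474.69 PeV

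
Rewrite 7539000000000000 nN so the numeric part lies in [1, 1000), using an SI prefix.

= 7.539 × 10^6 N; 10^6 is mega.

7.539 MN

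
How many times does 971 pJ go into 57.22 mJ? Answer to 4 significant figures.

(57.22e-3) / (971e-12) = 0.058929e9

58930000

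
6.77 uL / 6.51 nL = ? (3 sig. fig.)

(6.77 × 10⁻⁶) / (6.51 × 10⁻⁹) = 1.04 × 10³

1040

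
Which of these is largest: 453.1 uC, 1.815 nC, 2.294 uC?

453.1 uC

453.1 uC = 0.0004531 C
1.815 nC = 0.000000001815 C
2.294 uC = 0.000002294 C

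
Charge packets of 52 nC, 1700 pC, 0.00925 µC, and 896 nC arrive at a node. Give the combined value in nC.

958.95 nC

In nC:
  52 nC → 52
  1700 pC = 1700e-3 nC = 1.7
  0.00925 µC = 0.00925e3 nC = 9.25
  896 nC → 896
Sum: 52 + 1.7 + 9.25 + 896 = 958.95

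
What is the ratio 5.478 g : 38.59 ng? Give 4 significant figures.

(5.478) / (38.59 × 10⁻⁹) = 0.14195 × 10⁹

142000000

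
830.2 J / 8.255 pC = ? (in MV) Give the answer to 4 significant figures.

(830.2) / (8.255e-12) = 100.569e12 V

100600000 MV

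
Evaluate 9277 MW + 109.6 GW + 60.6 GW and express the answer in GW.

In GW:
  9277 MW = 9277 × 10⁻³ GW = 9.277
  109.6 GW → 109.6
  60.6 GW → 60.6
Sum: 9.277 + 109.6 + 60.6 = 179.477

179.477 GW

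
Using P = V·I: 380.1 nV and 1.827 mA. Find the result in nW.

0.6944427 nW

380.1e-9 × 1.827e-3 = 694.4427e-12 W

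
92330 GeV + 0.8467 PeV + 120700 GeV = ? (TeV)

1059.73 TeV

In TeV:
  92330 GeV = 92330e-3 TeV = 92.33
  0.8467 PeV = 0.8467e3 TeV = 846.7
  120700 GeV = 120700e-3 TeV = 120.7
Sum: 92.33 + 846.7 + 120.7 = 1059.73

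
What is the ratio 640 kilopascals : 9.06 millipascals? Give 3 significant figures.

(640e3) / (9.06e-3) = 70.64e6

70600000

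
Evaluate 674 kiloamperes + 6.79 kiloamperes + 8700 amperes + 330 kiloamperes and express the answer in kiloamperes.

In kiloamperes:
  674 kiloamperes → 674
  6.79 kiloamperes → 6.79
  8700 amperes = 8700 × 10⁻³ kiloamperes = 8.7
  330 kiloamperes → 330
Sum: 674 + 6.79 + 8.7 + 330 = 1019.49

1019.49 kiloamperes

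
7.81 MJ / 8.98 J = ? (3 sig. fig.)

(7.81e6) / (8.98) = 0.8697e6

870000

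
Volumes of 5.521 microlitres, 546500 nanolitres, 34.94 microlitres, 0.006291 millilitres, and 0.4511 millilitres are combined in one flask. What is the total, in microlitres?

In microlitres:
  5.521 microlitres → 5.521
  546500 nanolitres = 546500 × 10^-3 microlitres = 546.5
  34.94 microlitres → 34.94
  0.006291 millilitres = 0.006291 × 10^3 microlitres = 6.291
  0.4511 millilitres = 0.4511 × 10^3 microlitres = 451.1
Sum: 5.521 + 546.5 + 34.94 + 6.291 + 451.1 = 1044.352

1044.352 microlitres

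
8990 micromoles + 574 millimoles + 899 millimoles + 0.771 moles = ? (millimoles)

2252.99 millimoles

In millimoles:
  8990 micromoles = 8990 × 10^-3 millimoles = 8.99
  574 millimoles → 574
  899 millimoles → 899
  0.771 moles = 0.771 × 10^3 millimoles = 771
Sum: 8.99 + 574 + 899 + 771 = 2252.99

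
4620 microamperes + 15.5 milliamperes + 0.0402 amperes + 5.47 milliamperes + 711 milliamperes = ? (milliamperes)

776.79 milliamperes

In milliamperes:
  4620 microamperes = 4620e-3 milliamperes = 4.62
  15.5 milliamperes → 15.5
  0.0402 amperes = 0.0402e3 milliamperes = 40.2
  5.47 milliamperes → 5.47
  711 milliamperes → 711
Sum: 4.62 + 15.5 + 40.2 + 5.47 + 711 = 776.79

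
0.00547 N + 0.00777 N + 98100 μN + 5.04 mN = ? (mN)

116.38 mN

In mN:
  0.00547 N = 0.00547e3 mN = 5.47
  0.00777 N = 0.00777e3 mN = 7.77
  98100 μN = 98100e-3 mN = 98.1
  5.04 mN → 5.04
Sum: 5.47 + 7.77 + 98.1 + 5.04 = 116.38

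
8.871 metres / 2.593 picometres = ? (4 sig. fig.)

(8.871) / (2.593 × 10^-12) = 3.4211 × 10^12

3421000000000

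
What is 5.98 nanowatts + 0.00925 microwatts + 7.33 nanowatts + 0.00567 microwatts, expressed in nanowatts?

28.23 nanowatts

In nanowatts:
  5.98 nanowatts → 5.98
  0.00925 microwatts = 0.00925e3 nanowatts = 9.25
  7.33 nanowatts → 7.33
  0.00567 microwatts = 0.00567e3 nanowatts = 5.67
Sum: 5.98 + 9.25 + 7.33 + 5.67 = 28.23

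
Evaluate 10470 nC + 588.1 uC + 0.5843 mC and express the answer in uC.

1182.87 uC

In uC:
  10470 nC = 10470 × 10^-3 uC = 10.47
  588.1 uC → 588.1
  0.5843 mC = 0.5843 × 10^3 uC = 584.3
Sum: 10.47 + 588.1 + 584.3 = 1182.87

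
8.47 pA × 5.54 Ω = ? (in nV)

0.0469238 nV

8.47 × 10⁻¹² × 5.54 = 46.9238 × 10⁻¹² V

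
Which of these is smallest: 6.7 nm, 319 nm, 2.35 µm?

6.7 nm

6.7 nm = 0.0000000067 m
319 nm = 0.000000319 m
2.35 µm = 0.00000235 m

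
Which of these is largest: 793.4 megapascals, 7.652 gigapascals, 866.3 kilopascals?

7.652 gigapascals

793.4 megapascals = 793400000 pascals
7.652 gigapascals = 7652000000 pascals
866.3 kilopascals = 866300 pascals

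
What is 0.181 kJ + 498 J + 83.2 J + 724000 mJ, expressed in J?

In J:
  0.181 kJ = 0.181e3 J = 181
  498 J → 498
  83.2 J → 83.2
  724000 mJ = 724000e-3 J = 724
Sum: 181 + 498 + 83.2 + 724 = 1486.2

1486.2 J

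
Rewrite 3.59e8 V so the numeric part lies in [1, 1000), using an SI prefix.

= 359e6 V; 1e6 is mega.

359 MV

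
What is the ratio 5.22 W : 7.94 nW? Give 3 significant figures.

(5.22) / (7.94 × 10^-9) = 0.6574 × 10^9

657000000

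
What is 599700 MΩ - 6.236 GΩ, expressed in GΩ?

In GΩ:
  599700 MΩ = 599700 × 10^-3 GΩ = 599.7
  6.236 GΩ → 6.236
Difference: 599.7 - 6.236 = 593.464

593.464 GΩ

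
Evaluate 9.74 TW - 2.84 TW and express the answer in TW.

6.9 TW

In TW:
  9.74 TW → 9.74
  2.84 TW → 2.84
Difference: 9.74 - 2.84 = 6.9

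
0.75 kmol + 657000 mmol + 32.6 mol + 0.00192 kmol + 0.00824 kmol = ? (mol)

In mol:
  0.75 kmol = 0.75e3 mol = 750
  657000 mmol = 657000e-3 mol = 657
  32.6 mol → 32.6
  0.00192 kmol = 0.00192e3 mol = 1.92
  0.00824 kmol = 0.00824e3 mol = 8.24
Sum: 750 + 657 + 32.6 + 1.92 + 8.24 = 1449.76

1449.76 mol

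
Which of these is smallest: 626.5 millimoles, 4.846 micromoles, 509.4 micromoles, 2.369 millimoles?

4.846 micromoles

626.5 millimoles = 0.6265 moles
4.846 micromoles = 0.000004846 moles
509.4 micromoles = 0.0005094 moles
2.369 millimoles = 0.002369 moles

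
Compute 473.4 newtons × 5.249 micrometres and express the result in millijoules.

473.4 × 5.249 × 10^-6 = 2484.8766 × 10^-6 J

2.4848766 millijoules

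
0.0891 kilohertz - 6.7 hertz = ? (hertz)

82.4 hertz

In hertz:
  0.0891 kilohertz = 0.0891 × 10³ hertz = 89.1
  6.7 hertz → 6.7
Difference: 89.1 - 6.7 = 82.4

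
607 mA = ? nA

607000000 nA

milli = 10^-3, nano = 10^-9; factor is 10^6.
607 × 10^6 = 607000000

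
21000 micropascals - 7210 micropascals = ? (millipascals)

In millipascals:
  21000 micropascals = 21000e-3 millipascals = 21
  7210 micropascals = 7210e-3 millipascals = 7.21
Difference: 21 - 7.21 = 13.79

13.79 millipascals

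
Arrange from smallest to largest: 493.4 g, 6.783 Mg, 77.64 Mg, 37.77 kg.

493.4 g < 37.77 kg < 6.783 Mg < 77.64 Mg

493.4 g = 493.4 g
6.783 Mg = 6783000 g
77.64 Mg = 77640000 g
37.77 kg = 37770 g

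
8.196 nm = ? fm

nano = 10^-9, femto = 10^-15; factor is 10^6.
8.196 × 10^6 = 8196000

8196000 fm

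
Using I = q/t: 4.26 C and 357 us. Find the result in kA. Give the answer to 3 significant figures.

(4.26) / (357 × 10^-6) = 0.011933 × 10^6 A

11.9 kA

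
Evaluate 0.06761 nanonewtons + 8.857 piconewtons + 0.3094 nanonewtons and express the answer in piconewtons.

385.867 piconewtons

In piconewtons:
  0.06761 nanonewtons = 0.06761 × 10^3 piconewtons = 67.61
  8.857 piconewtons → 8.857
  0.3094 nanonewtons = 0.3094 × 10^3 piconewtons = 309.4
Sum: 67.61 + 8.857 + 309.4 = 385.867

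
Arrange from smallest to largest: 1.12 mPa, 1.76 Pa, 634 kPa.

1.12 mPa < 1.76 Pa < 634 kPa

1.12 mPa = 0.00112 Pa
1.76 Pa = 1.76 Pa
634 kPa = 634000 Pa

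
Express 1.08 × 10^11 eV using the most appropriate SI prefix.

108 GeV

= 108 × 10^9 eV; 10^9 is giga.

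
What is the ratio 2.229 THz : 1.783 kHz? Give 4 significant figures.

1250000000

(2.229 × 10¹²) / (1.783 × 10³) = 1.2501 × 10⁹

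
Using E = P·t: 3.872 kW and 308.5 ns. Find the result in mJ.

3.872e3 × 308.5e-9 = 1194.512e-6 J

1.194512 mJ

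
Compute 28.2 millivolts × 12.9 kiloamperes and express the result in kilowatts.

28.2 × 10⁻³ × 12.9 × 10³ = 363.78 W

0.36378 kilowatts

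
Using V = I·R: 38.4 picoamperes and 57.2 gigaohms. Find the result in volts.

2.19648 volts

38.4 × 10⁻¹² × 57.2 × 10⁹ = 2196.48 × 10⁻³ V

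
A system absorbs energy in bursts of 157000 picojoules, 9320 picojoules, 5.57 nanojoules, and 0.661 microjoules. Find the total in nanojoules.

In nanojoules:
  157000 picojoules = 157000e-3 nanojoules = 157
  9320 picojoules = 9320e-3 nanojoules = 9.32
  5.57 nanojoules → 5.57
  0.661 microjoules = 0.661e3 nanojoules = 661
Sum: 157 + 9.32 + 5.57 + 661 = 832.89

832.89 nanojoules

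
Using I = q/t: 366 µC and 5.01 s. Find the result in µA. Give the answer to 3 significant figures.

(366 × 10^-6) / (5.01) = 73.054 × 10^-6 A

73.1 µA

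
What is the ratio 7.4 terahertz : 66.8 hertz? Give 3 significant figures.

111000000000

(7.4 × 10^12) / (66.8) = 0.1108 × 10^12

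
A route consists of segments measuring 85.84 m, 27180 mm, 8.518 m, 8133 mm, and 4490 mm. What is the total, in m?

In m:
  85.84 m → 85.84
  27180 mm = 27180e-3 m = 27.18
  8.518 m → 8.518
  8133 mm = 8133e-3 m = 8.133
  4490 mm = 4490e-3 m = 4.49
Sum: 85.84 + 27.18 + 8.518 + 8.133 + 4.49 = 134.161

134.161 m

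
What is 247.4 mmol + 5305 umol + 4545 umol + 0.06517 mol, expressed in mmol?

In mmol:
  247.4 mmol → 247.4
  5305 umol = 5305e-3 mmol = 5.305
  4545 umol = 4545e-3 mmol = 4.545
  0.06517 mol = 0.06517e3 mmol = 65.17
Sum: 247.4 + 5.305 + 4.545 + 65.17 = 322.42

322.42 mmol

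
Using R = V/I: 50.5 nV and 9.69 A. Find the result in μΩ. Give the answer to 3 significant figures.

0.00521 μΩ

(50.5 × 10^-9) / (9.69) = 5.2116 × 10^-9 Ω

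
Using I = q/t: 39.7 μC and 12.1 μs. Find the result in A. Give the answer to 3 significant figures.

(39.7 × 10^-6) / (12.1 × 10^-6) = 3.281 A

3.28 A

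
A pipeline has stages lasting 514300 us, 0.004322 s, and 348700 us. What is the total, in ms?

In ms:
  514300 us = 514300 × 10⁻³ ms = 514.3
  0.004322 s = 0.004322 × 10³ ms = 4.322
  348700 us = 348700 × 10⁻³ ms = 348.7
Sum: 514.3 + 4.322 + 348.7 = 867.322

867.322 ms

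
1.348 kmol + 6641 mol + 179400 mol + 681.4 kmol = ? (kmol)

868.789 kmol

In kmol:
  1.348 kmol → 1.348
  6641 mol = 6641 × 10^-3 kmol = 6.641
  179400 mol = 179400 × 10^-3 kmol = 179.4
  681.4 kmol → 681.4
Sum: 1.348 + 6.641 + 179.4 + 681.4 = 868.789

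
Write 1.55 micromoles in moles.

0.00000155 moles

micro = 10^-6, (no prefix) = 10^0; factor is 10^-6.
1.55 × 10^-6 = 0.00000155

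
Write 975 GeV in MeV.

giga = 10⁹, mega = 10⁶; factor is 10³.
975 × 10³ = 975000

975000 MeV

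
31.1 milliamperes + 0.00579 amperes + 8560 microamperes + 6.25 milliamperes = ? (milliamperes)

In milliamperes:
  31.1 milliamperes → 31.1
  0.00579 amperes = 0.00579 × 10³ milliamperes = 5.79
  8560 microamperes = 8560 × 10⁻³ milliamperes = 8.56
  6.25 milliamperes → 6.25
Sum: 31.1 + 5.79 + 8.56 + 6.25 = 51.7

51.7 milliamperes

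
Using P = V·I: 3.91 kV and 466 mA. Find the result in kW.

1.82206 kW

3.91 × 10³ × 466 × 10⁻³ = 1822.06 W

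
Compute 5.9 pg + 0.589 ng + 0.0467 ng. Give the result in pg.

In pg:
  5.9 pg → 5.9
  0.589 ng = 0.589 × 10^3 pg = 589
  0.0467 ng = 0.0467 × 10^3 pg = 46.7
Sum: 5.9 + 589 + 46.7 = 641.6

641.6 pg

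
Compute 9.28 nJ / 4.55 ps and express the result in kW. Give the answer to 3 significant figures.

2.04 kW

(9.28 × 10^-9) / (4.55 × 10^-12) = 2.0396 × 10^3 W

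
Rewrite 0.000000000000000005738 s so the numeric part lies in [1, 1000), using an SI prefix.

5.738 as

= 5.738 × 10⁻¹⁸ s; 10⁻¹⁸ is atto.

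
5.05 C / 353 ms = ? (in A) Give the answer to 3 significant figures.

(5.05) / (353 × 10⁻³) = 0.014306 × 10³ A

14.3 A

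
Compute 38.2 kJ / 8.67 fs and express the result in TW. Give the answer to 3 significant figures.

4410000 TW

(38.2 × 10³) / (8.67 × 10⁻¹⁵) = 4.406 × 10¹⁸ W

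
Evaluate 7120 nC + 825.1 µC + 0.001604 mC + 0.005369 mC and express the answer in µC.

In µC:
  7120 nC = 7120 × 10^-3 µC = 7.12
  825.1 µC → 825.1
  0.001604 mC = 0.001604 × 10^3 µC = 1.604
  0.005369 mC = 0.005369 × 10^3 µC = 5.369
Sum: 7.12 + 825.1 + 1.604 + 5.369 = 839.193

839.193 µC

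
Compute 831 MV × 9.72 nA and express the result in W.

831e6 × 9.72e-9 = 8077.32e-3 W

8.07732 W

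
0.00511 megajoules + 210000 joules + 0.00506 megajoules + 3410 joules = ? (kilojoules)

In kilojoules:
  0.00511 megajoules = 0.00511e3 kilojoules = 5.11
  210000 joules = 210000e-3 kilojoules = 210
  0.00506 megajoules = 0.00506e3 kilojoules = 5.06
  3410 joules = 3410e-3 kilojoules = 3.41
Sum: 5.11 + 210 + 5.06 + 3.41 = 223.58

223.58 kilojoules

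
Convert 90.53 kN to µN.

kilo = 10^3, micro = 10^-6; factor is 10^9.
90.53 × 10^9 = 90530000000

90530000000 µN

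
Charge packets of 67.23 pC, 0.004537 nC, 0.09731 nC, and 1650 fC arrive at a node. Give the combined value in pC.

In pC:
  67.23 pC → 67.23
  0.004537 nC = 0.004537 × 10³ pC = 4.537
  0.09731 nC = 0.09731 × 10³ pC = 97.31
  1650 fC = 1650 × 10⁻³ pC = 1.65
Sum: 67.23 + 4.537 + 97.31 + 1.65 = 170.727

170.727 pC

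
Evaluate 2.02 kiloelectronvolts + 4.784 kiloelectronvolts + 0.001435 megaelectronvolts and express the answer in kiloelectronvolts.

In kiloelectronvolts:
  2.02 kiloelectronvolts → 2.02
  4.784 kiloelectronvolts → 4.784
  0.001435 megaelectronvolts = 0.001435 × 10³ kiloelectronvolts = 1.435
Sum: 2.02 + 4.784 + 1.435 = 8.239

8.239 kiloelectronvolts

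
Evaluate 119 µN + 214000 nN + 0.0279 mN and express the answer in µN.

360.9 µN

In µN:
  119 µN → 119
  214000 nN = 214000e-3 µN = 214
  0.0279 mN = 0.0279e3 µN = 27.9
Sum: 119 + 214 + 27.9 = 360.9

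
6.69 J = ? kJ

0.00669 kJ

(no prefix) = 10^0, kilo = 10^3; factor is 10^-3.
6.69 × 10^-3 = 0.00669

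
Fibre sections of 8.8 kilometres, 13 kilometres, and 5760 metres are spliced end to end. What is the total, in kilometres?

27.56 kilometres

In kilometres:
  8.8 kilometres → 8.8
  13 kilometres → 13
  5760 metres = 5760 × 10⁻³ kilometres = 5.76
Sum: 8.8 + 13 + 5.76 = 27.56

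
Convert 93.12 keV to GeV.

kilo = 10^3, giga = 10^9; factor is 10^-6.
93.12 × 10^-6 = 0.00009312

0.00009312 GeV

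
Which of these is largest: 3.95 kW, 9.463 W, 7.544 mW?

3.95 kW

3.95 kW = 3950 W
9.463 W = 9.463 W
7.544 mW = 0.007544 W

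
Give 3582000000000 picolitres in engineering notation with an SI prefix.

= 3.582 litres; mantissa already in [1, 1000).

3.582 litres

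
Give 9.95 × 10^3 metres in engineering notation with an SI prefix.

= 9.95 × 10^3 metres; 10^3 is kilo.

9.95 kilometres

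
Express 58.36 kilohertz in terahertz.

0.00000005836 terahertz

kilo = 10^3, tera = 10^12; factor is 10^-9.
58.36 × 10^-9 = 0.00000005836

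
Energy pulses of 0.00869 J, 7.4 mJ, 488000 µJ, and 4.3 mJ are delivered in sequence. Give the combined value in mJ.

508.39 mJ

In mJ:
  0.00869 J = 0.00869 × 10³ mJ = 8.69
  7.4 mJ → 7.4
  488000 µJ = 488000 × 10⁻³ mJ = 488
  4.3 mJ → 4.3
Sum: 8.69 + 7.4 + 488 + 4.3 = 508.39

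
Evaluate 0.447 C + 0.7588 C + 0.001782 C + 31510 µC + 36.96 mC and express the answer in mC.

1276.052 mC

In mC:
  0.447 C = 0.447e3 mC = 447
  0.7588 C = 0.7588e3 mC = 758.8
  0.001782 C = 0.001782e3 mC = 1.782
  31510 µC = 31510e-3 mC = 31.51
  36.96 mC → 36.96
Sum: 447 + 758.8 + 1.782 + 31.51 + 36.96 = 1276.052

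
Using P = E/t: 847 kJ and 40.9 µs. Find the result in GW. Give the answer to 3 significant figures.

(847 × 10³) / (40.9 × 10⁻⁶) = 20.709 × 10⁹ W

20.7 GW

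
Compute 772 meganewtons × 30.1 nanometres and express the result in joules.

772e6 × 30.1e-9 = 23237.2e-3 J

23.2372 joules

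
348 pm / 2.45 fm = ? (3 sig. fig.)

(348 × 10^-12) / (2.45 × 10^-15) = 142 × 10^3

142000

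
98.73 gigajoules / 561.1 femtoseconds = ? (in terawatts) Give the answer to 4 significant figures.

(98.73 × 10^9) / (561.1 × 10^-15) = 0.175958 × 10^24 W

176000000000 terawatts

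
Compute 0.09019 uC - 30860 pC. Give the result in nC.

In nC:
  0.09019 uC = 0.09019 × 10³ nC = 90.19
  30860 pC = 30860 × 10⁻³ nC = 30.86
Difference: 90.19 - 30.86 = 59.33

59.33 nC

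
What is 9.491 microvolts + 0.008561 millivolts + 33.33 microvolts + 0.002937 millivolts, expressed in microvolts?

54.319 microvolts

In microvolts:
  9.491 microvolts → 9.491
  0.008561 millivolts = 0.008561 × 10^3 microvolts = 8.561
  33.33 microvolts → 33.33
  0.002937 millivolts = 0.002937 × 10^3 microvolts = 2.937
Sum: 9.491 + 8.561 + 33.33 + 2.937 = 54.319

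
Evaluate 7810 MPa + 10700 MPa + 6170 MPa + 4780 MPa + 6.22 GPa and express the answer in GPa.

In GPa:
  7810 MPa = 7810 × 10^-3 GPa = 7.81
  10700 MPa = 10700 × 10^-3 GPa = 10.7
  6170 MPa = 6170 × 10^-3 GPa = 6.17
  4780 MPa = 4780 × 10^-3 GPa = 4.78
  6.22 GPa → 6.22
Sum: 7.81 + 10.7 + 6.17 + 4.78 + 6.22 = 35.68

35.68 GPa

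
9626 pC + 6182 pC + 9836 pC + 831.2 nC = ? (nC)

In nC:
  9626 pC = 9626 × 10⁻³ nC = 9.626
  6182 pC = 6182 × 10⁻³ nC = 6.182
  9836 pC = 9836 × 10⁻³ nC = 9.836
  831.2 nC → 831.2
Sum: 9.626 + 6.182 + 9.836 + 831.2 = 856.844

856.844 nC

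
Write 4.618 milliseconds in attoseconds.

milli = 10⁻³, atto = 10⁻¹⁸; factor is 10¹⁵.
4.618 × 10¹⁵ = 4618000000000000

4618000000000000 attoseconds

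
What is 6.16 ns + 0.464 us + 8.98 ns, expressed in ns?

In ns:
  6.16 ns → 6.16
  0.464 us = 0.464 × 10^3 ns = 464
  8.98 ns → 8.98
Sum: 6.16 + 464 + 8.98 = 479.14

479.14 ns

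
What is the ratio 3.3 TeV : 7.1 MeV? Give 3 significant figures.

(3.3 × 10^12) / (7.1 × 10^6) = 0.4648 × 10^6

465000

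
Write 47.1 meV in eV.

0.0471 eV

milli = 10^-3, (no prefix) = 10^0; factor is 10^-3.
47.1 × 10^-3 = 0.0471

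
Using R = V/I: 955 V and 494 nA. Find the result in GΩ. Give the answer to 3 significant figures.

(955) / (494 × 10⁻⁹) = 1.9332 × 10⁹ Ω

1.93 GΩ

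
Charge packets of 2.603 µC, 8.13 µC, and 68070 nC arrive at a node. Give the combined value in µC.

In µC:
  2.603 µC → 2.603
  8.13 µC → 8.13
  68070 nC = 68070 × 10^-3 µC = 68.07
Sum: 2.603 + 8.13 + 68.07 = 78.803

78.803 µC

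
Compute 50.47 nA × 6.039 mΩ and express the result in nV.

50.47 × 10⁻⁹ × 6.039 × 10⁻³ = 304.78833 × 10⁻¹² V

0.30478833 nV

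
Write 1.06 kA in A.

1060 A

kilo = 1e3, (no prefix) = 1e0; factor is 1e3.
1.06 × 1e3 = 1060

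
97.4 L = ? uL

(no prefix) = 10^0, micro = 10^-6; factor is 10^6.
97.4 × 10^6 = 97400000

97400000 uL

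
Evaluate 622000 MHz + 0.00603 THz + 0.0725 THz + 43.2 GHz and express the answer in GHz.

743.73 GHz

In GHz:
  622000 MHz = 622000e-3 GHz = 622
  0.00603 THz = 0.00603e3 GHz = 6.03
  0.0725 THz = 0.0725e3 GHz = 72.5
  43.2 GHz → 43.2
Sum: 622 + 6.03 + 72.5 + 43.2 = 743.73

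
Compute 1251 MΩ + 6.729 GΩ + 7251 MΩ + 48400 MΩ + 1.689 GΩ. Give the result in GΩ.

In GΩ:
  1251 MΩ = 1251e-3 GΩ = 1.251
  6.729 GΩ → 6.729
  7251 MΩ = 7251e-3 GΩ = 7.251
  48400 MΩ = 48400e-3 GΩ = 48.4
  1.689 GΩ → 1.689
Sum: 1.251 + 6.729 + 7.251 + 48.4 + 1.689 = 65.32

65.32 GΩ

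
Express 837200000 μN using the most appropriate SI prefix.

= 837.2 N; mantissa already in [1, 1000).

837.2 N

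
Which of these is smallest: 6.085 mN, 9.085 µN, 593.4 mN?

6.085 mN = 0.006085 N
9.085 µN = 0.000009085 N
593.4 mN = 0.5934 N

9.085 µN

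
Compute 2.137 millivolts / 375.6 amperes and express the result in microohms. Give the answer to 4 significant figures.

(2.137 × 10^-3) / (375.6) = 0.00568956 × 10^-3 Ω

5.690 microohms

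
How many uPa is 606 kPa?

606000000000 uPa

kilo = 10³, micro = 10⁻⁶; factor is 10⁹.
606 × 10⁹ = 606000000000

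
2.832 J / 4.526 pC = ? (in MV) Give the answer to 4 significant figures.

(2.832) / (4.526 × 10⁻¹²) = 0.625718 × 10¹² V

625700 MV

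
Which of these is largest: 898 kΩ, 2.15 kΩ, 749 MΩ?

749 MΩ

898 kΩ = 898000 Ω
2.15 kΩ = 2150 Ω
749 MΩ = 749000000 Ω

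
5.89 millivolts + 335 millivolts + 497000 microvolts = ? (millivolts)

In millivolts:
  5.89 millivolts → 5.89
  335 millivolts → 335
  497000 microvolts = 497000 × 10^-3 millivolts = 497
Sum: 5.89 + 335 + 497 = 837.89

837.89 millivolts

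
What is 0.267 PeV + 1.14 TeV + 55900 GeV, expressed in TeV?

324.04 TeV

In TeV:
  0.267 PeV = 0.267 × 10³ TeV = 267
  1.14 TeV → 1.14
  55900 GeV = 55900 × 10⁻³ TeV = 55.9
Sum: 267 + 1.14 + 55.9 = 324.04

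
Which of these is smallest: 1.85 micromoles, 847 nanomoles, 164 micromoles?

1.85 micromoles = 0.00000185 moles
847 nanomoles = 0.000000847 moles
164 micromoles = 0.000164 moles

847 nanomoles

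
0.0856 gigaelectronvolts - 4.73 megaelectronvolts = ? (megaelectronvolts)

80.87 megaelectronvolts

In megaelectronvolts:
  0.0856 gigaelectronvolts = 0.0856 × 10^3 megaelectronvolts = 85.6
  4.73 megaelectronvolts → 4.73
Difference: 85.6 - 4.73 = 80.87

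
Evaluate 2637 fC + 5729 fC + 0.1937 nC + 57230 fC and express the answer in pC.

259.296 pC

In pC:
  2637 fC = 2637 × 10⁻³ pC = 2.637
  5729 fC = 5729 × 10⁻³ pC = 5.729
  0.1937 nC = 0.1937 × 10³ pC = 193.7
  57230 fC = 57230 × 10⁻³ pC = 57.23
Sum: 2.637 + 5.729 + 193.7 + 57.23 = 259.296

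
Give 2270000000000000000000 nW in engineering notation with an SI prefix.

= 2.27e12 W; 1e12 is tera.

2.27 TW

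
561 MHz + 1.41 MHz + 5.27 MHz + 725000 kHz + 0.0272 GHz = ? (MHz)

In MHz:
  561 MHz → 561
  1.41 MHz → 1.41
  5.27 MHz → 5.27
  725000 kHz = 725000e-3 MHz = 725
  0.0272 GHz = 0.0272e3 MHz = 27.2
Sum: 561 + 1.41 + 5.27 + 725 + 27.2 = 1319.88

1319.88 MHz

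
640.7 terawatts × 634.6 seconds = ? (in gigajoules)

640.7 × 10^12 × 634.6 = 406588.22 × 10^12 J

406588220 gigajoules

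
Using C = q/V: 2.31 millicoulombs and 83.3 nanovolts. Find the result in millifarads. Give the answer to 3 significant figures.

(2.31 × 10⁻³) / (83.3 × 10⁻⁹) = 0.027731 × 10⁶ F

27700000 millifarads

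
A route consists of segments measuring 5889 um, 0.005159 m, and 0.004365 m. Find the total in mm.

In mm:
  5889 um = 5889 × 10⁻³ mm = 5.889
  0.005159 m = 0.005159 × 10³ mm = 5.159
  0.004365 m = 0.004365 × 10³ mm = 4.365
Sum: 5.889 + 5.159 + 4.365 = 15.413

15.413 mm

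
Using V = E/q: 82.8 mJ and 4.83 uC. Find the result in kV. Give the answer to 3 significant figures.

17.1 kV

(82.8e-3) / (4.83e-6) = 17.143e3 V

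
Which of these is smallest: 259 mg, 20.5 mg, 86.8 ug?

86.8 ug

259 mg = 0.259 g
20.5 mg = 0.0205 g
86.8 ug = 0.0000868 g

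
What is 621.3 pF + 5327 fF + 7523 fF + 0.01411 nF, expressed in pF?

648.26 pF

In pF:
  621.3 pF → 621.3
  5327 fF = 5327 × 10⁻³ pF = 5.327
  7523 fF = 7523 × 10⁻³ pF = 7.523
  0.01411 nF = 0.01411 × 10³ pF = 14.11
Sum: 621.3 + 5.327 + 7.523 + 14.11 = 648.26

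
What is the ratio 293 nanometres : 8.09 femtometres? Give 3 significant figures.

36200000

(293e-9) / (8.09e-15) = 36.22e6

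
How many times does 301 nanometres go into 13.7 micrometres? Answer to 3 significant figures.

(13.7 × 10^-6) / (301 × 10^-9) = 0.04551 × 10^3

45.5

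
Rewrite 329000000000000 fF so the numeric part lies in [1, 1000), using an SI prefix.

329 mF

= 329e-3 F; 1e-3 is milli.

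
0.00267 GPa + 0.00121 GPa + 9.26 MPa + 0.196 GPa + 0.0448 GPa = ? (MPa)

In MPa:
  0.00267 GPa = 0.00267 × 10^3 MPa = 2.67
  0.00121 GPa = 0.00121 × 10^3 MPa = 1.21
  9.26 MPa → 9.26
  0.196 GPa = 0.196 × 10^3 MPa = 196
  0.0448 GPa = 0.0448 × 10^3 MPa = 44.8
Sum: 2.67 + 1.21 + 9.26 + 196 + 44.8 = 253.94

253.94 MPa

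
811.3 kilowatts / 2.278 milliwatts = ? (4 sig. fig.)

356100000

(811.3e3) / (2.278e-3) = 356.15e6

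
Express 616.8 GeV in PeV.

giga = 10⁹, peta = 10¹⁵; factor is 10⁻⁶.
616.8 × 10⁻⁶ = 0.0006168

0.0006168 PeV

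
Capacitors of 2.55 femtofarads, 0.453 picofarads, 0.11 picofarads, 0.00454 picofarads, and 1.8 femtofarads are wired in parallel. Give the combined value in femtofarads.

571.89 femtofarads

In femtofarads:
  2.55 femtofarads → 2.55
  0.453 picofarads = 0.453e3 femtofarads = 453
  0.11 picofarads = 0.11e3 femtofarads = 110
  0.00454 picofarads = 0.00454e3 femtofarads = 4.54
  1.8 femtofarads → 1.8
Sum: 2.55 + 453 + 110 + 4.54 + 1.8 = 571.89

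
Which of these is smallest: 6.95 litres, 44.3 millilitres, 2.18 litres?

44.3 millilitres

6.95 litres = 6.95 litres
44.3 millilitres = 0.0443 litres
2.18 litres = 2.18 litres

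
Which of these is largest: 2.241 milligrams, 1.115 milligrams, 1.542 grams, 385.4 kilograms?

385.4 kilograms

2.241 milligrams = 0.002241 grams
1.115 milligrams = 0.001115 grams
1.542 grams = 1.542 grams
385.4 kilograms = 385400 grams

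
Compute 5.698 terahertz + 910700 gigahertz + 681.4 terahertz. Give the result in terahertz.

In terahertz:
  5.698 terahertz → 5.698
  910700 gigahertz = 910700e-3 terahertz = 910.7
  681.4 terahertz → 681.4
Sum: 5.698 + 910.7 + 681.4 = 1597.798

1597.798 terahertz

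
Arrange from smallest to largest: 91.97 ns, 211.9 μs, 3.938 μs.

91.97 ns = 0.00000009197 s
211.9 μs = 0.0002119 s
3.938 μs = 0.000003938 s

91.97 ns < 3.938 μs < 211.9 μs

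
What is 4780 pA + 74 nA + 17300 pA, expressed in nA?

In nA:
  4780 pA = 4780 × 10^-3 nA = 4.78
  74 nA → 74
  17300 pA = 17300 × 10^-3 nA = 17.3
Sum: 4.78 + 74 + 17.3 = 96.08

96.08 nA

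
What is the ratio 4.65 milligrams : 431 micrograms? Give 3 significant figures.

10.8

(4.65 × 10^-3) / (431 × 10^-6) = 0.01079 × 10^3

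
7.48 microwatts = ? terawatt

micro = 1e-6, tera = 1e12; factor is 1e-18.
7.48 × 1e-18 = 0.00000000000000000748

0.00000000000000000748 terawatts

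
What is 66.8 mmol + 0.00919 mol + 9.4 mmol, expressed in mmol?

In mmol:
  66.8 mmol → 66.8
  0.00919 mol = 0.00919 × 10^3 mmol = 9.19
  9.4 mmol → 9.4
Sum: 66.8 + 9.19 + 9.4 = 85.39

85.39 mmol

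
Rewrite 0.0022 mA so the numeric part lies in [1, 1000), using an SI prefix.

2.2 uA

= 2.2 × 10^-6 A; 10^-6 is micro.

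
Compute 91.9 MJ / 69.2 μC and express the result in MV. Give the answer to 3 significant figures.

1330000 MV

(91.9 × 10^6) / (69.2 × 10^-6) = 1.328 × 10^12 V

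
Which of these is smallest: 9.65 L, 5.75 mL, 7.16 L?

9.65 L = 9.65 L
5.75 mL = 0.00575 L
7.16 L = 7.16 L

5.75 mL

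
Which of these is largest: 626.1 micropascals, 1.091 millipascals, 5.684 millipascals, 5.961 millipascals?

626.1 micropascals = 0.0006261 pascals
1.091 millipascals = 0.001091 pascals
5.684 millipascals = 0.005684 pascals
5.961 millipascals = 0.005961 pascals

5.961 millipascals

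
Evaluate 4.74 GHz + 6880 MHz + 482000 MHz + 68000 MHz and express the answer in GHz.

561.62 GHz

In GHz:
  4.74 GHz → 4.74
  6880 MHz = 6880 × 10^-3 GHz = 6.88
  482000 MHz = 482000 × 10^-3 GHz = 482
  68000 MHz = 68000 × 10^-3 GHz = 68
Sum: 4.74 + 6.88 + 482 + 68 = 561.62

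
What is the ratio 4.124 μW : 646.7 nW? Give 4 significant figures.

6.377

(4.124 × 10^-6) / (646.7 × 10^-9) = 0.006377 × 10^3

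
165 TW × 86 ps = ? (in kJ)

165e12 × 86e-12 = 14190 J

14.19 kJ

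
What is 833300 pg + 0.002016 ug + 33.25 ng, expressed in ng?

In ng:
  833300 pg = 833300e-3 ng = 833.3
  0.002016 ug = 0.002016e3 ng = 2.016
  33.25 ng → 33.25
Sum: 833.3 + 2.016 + 33.25 = 868.566

868.566 ng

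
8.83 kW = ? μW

8830000000 μW

kilo = 10^3, micro = 10^-6; factor is 10^9.
8.83 × 10^9 = 8830000000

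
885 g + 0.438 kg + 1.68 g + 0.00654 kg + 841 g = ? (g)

In g:
  885 g → 885
  0.438 kg = 0.438 × 10³ g = 438
  1.68 g → 1.68
  0.00654 kg = 0.00654 × 10³ g = 6.54
  841 g → 841
Sum: 885 + 438 + 1.68 + 6.54 + 841 = 2172.22

2172.22 g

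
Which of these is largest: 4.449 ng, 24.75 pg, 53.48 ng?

53.48 ng

4.449 ng = 0.000000004449 g
24.75 pg = 0.00000000002475 g
53.48 ng = 0.00000005348 g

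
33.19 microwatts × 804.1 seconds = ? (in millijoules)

33.19e-6 × 804.1 = 26688.079e-6 J

26.688079 millijoules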